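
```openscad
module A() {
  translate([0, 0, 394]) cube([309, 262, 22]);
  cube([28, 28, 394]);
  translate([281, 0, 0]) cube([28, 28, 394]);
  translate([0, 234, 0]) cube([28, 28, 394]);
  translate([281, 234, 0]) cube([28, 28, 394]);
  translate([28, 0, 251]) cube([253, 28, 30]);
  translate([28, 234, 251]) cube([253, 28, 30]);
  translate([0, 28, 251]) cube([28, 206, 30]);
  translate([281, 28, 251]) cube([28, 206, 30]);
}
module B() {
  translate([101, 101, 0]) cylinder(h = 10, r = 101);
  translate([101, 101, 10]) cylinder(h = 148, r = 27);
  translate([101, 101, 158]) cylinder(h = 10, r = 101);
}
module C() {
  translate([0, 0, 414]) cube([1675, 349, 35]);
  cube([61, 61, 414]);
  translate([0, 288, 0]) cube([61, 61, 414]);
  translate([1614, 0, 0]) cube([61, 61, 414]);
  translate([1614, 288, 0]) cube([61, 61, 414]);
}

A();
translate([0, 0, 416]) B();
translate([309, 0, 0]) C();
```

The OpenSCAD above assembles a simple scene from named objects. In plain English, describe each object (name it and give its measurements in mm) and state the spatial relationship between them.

A is a simple wooden stool: a rectangular seat 309 mm (x) by 262 mm (y), 22 mm thick, top face at z = 416 mm, on four square legs, each 28×28 mm in cross-section. The legs rest on z = 0, each flush with a corner of the seat. Four stretchers, 28 mm wide and 30 mm tall, connect adjacent legs with their undersides at z = 251 mm, each running between the inner faces of the legs it joins and aligned with the legs' outer faces on the other axis.

B is a spool: two coaxial disc flanges of radius 101 mm and thickness 10 mm, joined by a core cylinder of radius 27 mm and height 148 mm. The lower flange rests on z = 0 and the three cylinders share a vertical axis.

C is a long wooden bench with a 1675 mm (x) × 349 mm (y) seat, 35 mm thick, its top surface 449 mm above the floor. Four 61 mm square legs at the seat corners, flush with the edges, run from z = 0 to the seat underside.

The spool is on top of the stool. The bench is against the stool's +x side, with their −y faces flush.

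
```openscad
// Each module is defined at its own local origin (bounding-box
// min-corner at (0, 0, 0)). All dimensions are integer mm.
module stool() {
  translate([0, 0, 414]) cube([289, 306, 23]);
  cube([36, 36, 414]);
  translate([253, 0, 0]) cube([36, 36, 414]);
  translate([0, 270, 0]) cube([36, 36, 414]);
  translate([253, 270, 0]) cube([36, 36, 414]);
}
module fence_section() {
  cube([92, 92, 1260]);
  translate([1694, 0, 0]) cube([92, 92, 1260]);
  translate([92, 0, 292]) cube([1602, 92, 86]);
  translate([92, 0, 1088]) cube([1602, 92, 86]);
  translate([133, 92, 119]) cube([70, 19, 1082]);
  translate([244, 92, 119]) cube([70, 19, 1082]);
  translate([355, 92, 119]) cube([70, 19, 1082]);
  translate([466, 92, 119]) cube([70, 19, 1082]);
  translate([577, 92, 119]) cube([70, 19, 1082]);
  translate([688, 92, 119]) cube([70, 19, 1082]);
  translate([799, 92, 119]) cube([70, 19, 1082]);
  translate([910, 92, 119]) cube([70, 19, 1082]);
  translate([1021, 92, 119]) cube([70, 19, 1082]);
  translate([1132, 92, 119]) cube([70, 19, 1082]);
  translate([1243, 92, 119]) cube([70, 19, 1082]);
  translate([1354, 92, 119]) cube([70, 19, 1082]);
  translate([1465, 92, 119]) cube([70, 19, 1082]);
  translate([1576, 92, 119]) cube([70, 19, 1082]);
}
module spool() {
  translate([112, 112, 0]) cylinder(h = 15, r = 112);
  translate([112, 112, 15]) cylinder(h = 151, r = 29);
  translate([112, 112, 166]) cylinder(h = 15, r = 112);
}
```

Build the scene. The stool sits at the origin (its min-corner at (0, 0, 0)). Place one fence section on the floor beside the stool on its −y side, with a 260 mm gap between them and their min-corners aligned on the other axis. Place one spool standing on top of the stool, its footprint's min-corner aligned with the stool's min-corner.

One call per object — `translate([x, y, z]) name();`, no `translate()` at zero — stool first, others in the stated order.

stool();
translate([0, -371, 0]) fence_section();
translate([0, 0, 437]) spool();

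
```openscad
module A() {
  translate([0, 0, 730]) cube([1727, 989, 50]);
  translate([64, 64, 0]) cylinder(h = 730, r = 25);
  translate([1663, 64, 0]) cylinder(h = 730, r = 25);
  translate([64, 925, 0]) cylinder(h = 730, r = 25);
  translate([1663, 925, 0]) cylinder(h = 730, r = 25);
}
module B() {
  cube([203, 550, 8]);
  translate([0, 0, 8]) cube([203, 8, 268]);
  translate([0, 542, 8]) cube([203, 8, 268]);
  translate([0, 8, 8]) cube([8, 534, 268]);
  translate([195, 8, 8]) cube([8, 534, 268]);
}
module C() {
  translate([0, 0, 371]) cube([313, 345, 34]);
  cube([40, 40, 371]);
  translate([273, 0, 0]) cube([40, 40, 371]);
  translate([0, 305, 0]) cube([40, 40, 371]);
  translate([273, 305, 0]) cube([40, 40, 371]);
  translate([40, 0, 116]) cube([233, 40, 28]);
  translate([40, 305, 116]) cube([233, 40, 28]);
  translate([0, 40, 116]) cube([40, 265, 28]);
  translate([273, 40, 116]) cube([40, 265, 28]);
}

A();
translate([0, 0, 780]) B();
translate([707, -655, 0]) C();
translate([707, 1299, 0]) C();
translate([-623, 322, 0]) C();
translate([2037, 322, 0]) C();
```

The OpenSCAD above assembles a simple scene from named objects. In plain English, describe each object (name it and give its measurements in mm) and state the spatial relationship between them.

A is a table: top 1727 mm (x) × 989 mm (y), 50 mm thick, upper face at z = 780 mm, on four round legs of 50 mm diameter, each leg's bounding box inset 39 mm from the nearest pair of top edges, running from z = 0 to the bottom of the top.

B is an open-topped rectangular box: outside dimensions 203×550×276 mm, with a uniform wall and base thickness of 8 mm. The base is a full 203×550 slab on the floor; four walls sit on top of the base. The front and back walls (the −y and +y sides) span the full width; the two side walls fit between them.

C is a simple wooden stool: a rectangular seat 313 mm (x) by 345 mm (y), 34 mm thick, top face at z = 405 mm, on four square legs, each 40×40 mm in cross-section. The legs rest on z = 0, each flush with a corner of the seat. Four stretchers, 40 mm wide and 28 mm tall, connect adjacent legs with their undersides at z = 116 mm, each running between the inner faces of the legs it joins and aligned with the legs' outer faces on the other axis.

The open box is on top of the table. Four stools sit around the table at the −y, +y, −x, +x sides.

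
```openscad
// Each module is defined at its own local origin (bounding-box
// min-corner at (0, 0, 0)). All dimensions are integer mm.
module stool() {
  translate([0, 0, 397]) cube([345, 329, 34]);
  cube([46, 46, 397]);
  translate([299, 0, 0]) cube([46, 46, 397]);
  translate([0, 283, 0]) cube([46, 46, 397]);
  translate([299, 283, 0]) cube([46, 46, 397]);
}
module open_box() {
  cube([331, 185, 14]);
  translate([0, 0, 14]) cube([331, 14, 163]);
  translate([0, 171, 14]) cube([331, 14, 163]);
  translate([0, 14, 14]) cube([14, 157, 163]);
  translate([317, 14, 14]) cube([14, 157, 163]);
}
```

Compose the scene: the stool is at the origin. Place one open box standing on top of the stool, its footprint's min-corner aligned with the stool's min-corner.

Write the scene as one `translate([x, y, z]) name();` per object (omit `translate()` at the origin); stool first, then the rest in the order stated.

stool();
translate([0, 0, 431]) open_box();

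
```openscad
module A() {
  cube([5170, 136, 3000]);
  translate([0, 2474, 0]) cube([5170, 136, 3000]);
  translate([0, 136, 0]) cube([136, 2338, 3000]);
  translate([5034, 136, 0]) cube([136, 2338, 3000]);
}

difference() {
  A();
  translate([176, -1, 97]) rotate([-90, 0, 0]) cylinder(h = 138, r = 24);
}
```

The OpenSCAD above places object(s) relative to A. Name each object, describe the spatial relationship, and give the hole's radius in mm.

The subtracted cylinder has r = 24 mm.

A is a house frame. The house frame has a circular hole through its front wall. The hole's radius is 24 mm.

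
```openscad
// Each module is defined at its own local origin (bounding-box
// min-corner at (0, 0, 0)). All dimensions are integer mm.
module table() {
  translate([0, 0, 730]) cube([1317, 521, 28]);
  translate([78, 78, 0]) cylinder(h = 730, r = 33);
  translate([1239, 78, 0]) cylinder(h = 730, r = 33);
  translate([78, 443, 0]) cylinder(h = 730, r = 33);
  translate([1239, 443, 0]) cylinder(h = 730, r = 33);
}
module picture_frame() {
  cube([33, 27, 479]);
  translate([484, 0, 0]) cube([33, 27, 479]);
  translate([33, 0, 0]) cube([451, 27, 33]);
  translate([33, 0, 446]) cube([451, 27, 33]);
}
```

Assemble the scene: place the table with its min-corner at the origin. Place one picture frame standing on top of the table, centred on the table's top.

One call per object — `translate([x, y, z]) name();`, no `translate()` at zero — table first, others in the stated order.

table();
translate([400, 247, 758]) picture_frame();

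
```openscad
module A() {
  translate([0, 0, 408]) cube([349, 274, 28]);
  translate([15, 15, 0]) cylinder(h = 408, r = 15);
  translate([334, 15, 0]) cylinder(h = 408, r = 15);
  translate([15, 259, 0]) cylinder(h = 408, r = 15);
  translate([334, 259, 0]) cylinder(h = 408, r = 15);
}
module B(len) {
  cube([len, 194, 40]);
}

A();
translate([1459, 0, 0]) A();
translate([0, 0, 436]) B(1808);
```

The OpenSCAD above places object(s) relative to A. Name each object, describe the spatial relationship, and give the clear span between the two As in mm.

Second stool starts at x = 1459; first ends at x = 349; clear span = 1459 − 349 = 1110 mm.

A is a stool. B is a beam. A beam spans the tops of two stools. The clear span between the two stools is 1110 mm.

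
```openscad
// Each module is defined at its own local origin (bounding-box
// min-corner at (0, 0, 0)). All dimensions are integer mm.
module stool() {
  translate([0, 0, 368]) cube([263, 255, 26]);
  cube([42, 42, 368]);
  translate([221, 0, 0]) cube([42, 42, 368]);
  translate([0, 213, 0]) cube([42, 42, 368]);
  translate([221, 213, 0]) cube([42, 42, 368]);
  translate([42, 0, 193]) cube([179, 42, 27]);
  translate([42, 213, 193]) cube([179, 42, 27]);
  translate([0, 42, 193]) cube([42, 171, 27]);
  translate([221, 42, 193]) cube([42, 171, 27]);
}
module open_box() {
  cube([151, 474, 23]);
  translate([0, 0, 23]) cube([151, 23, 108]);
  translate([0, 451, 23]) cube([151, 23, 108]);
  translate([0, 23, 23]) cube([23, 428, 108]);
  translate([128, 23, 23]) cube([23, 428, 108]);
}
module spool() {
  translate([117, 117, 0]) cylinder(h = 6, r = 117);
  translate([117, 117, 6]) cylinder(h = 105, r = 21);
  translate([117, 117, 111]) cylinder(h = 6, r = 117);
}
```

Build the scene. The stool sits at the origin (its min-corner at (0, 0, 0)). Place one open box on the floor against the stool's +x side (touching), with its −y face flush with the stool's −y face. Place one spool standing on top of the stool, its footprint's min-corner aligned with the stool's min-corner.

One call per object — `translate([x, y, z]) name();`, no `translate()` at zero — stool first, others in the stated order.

stool();
translate([263, 0, 0]) open_box();
translate([0, 0, 394]) spool();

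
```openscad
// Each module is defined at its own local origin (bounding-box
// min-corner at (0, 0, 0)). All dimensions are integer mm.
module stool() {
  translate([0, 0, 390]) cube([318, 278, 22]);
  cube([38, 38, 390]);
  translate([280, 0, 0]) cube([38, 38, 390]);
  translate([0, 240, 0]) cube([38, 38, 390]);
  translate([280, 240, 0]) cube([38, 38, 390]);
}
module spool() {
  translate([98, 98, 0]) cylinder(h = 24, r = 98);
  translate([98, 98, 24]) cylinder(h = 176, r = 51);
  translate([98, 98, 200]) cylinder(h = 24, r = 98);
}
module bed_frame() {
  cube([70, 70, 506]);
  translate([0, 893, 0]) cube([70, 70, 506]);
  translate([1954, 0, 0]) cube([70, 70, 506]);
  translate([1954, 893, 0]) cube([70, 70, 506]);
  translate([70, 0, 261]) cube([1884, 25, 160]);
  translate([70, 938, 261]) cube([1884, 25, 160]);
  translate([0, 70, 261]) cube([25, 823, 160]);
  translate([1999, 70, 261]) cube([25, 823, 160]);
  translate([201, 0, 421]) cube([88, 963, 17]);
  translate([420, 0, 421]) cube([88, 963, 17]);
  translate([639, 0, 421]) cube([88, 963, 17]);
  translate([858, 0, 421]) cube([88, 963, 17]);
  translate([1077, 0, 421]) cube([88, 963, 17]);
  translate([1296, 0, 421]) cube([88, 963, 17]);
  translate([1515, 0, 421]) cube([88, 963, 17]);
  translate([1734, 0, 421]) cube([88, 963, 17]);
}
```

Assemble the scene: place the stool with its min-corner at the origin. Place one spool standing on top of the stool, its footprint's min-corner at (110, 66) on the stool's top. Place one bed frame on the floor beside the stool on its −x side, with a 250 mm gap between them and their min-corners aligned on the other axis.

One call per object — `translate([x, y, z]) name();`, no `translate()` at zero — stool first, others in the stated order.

stool();
translate([110, 66, 412]) spool();
translate([-2274, 0, 0]) bed_frame();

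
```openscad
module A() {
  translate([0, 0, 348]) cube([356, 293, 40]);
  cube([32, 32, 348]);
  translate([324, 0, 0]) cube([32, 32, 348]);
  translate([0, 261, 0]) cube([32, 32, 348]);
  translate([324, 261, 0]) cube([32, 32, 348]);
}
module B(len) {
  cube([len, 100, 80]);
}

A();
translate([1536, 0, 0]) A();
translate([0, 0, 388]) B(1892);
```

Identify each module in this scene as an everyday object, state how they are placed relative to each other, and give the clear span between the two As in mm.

A is a stool. B is a beam. A beam spans the tops of two stools. The clear span between the two stools is 1180 mm.

Second stool starts at x = 1536; first ends at x = 356; clear span = 1536 − 356 = 1180 mm.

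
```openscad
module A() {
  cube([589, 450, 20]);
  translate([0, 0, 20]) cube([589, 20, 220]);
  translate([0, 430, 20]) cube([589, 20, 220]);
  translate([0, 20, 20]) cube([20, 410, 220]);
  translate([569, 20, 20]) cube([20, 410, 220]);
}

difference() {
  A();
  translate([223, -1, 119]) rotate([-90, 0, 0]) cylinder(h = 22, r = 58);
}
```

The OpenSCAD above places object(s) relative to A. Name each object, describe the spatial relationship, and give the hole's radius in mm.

A is an open box. The open box has a circular hole through its front wall. The hole's radius is 58 mm.

The subtracted cylinder has r = 58 mm.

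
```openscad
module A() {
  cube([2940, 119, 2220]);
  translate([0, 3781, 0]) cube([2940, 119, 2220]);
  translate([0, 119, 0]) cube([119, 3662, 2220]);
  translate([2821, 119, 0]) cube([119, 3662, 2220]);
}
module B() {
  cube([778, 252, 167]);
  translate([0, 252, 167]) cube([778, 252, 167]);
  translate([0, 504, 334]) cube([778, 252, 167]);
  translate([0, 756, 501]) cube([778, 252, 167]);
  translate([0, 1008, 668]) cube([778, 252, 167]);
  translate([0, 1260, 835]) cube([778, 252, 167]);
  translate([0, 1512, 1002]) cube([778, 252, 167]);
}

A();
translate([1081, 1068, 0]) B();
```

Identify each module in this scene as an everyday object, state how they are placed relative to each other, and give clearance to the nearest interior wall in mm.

A is a house frame. B is a staircase. The staircase sits inside the house frame, centred. The clearance to the nearest interior wall is 949 mm.

Clearances: x = 962, y = 949; minimum 949 mm.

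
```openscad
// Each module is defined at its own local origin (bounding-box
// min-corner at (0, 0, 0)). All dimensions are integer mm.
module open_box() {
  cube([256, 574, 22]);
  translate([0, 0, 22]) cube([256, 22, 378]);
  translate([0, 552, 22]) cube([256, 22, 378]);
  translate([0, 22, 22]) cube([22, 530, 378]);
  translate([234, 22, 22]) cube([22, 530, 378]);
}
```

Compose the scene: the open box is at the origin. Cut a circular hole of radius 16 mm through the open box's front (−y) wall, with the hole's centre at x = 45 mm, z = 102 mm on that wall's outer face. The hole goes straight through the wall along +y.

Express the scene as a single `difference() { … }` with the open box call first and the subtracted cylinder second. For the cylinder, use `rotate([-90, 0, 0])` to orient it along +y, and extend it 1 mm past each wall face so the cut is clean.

difference() {
  open_box();
  translate([45, -1, 102]) rotate([-90, 0, 0]) cylinder(h = 24, r = 16);
}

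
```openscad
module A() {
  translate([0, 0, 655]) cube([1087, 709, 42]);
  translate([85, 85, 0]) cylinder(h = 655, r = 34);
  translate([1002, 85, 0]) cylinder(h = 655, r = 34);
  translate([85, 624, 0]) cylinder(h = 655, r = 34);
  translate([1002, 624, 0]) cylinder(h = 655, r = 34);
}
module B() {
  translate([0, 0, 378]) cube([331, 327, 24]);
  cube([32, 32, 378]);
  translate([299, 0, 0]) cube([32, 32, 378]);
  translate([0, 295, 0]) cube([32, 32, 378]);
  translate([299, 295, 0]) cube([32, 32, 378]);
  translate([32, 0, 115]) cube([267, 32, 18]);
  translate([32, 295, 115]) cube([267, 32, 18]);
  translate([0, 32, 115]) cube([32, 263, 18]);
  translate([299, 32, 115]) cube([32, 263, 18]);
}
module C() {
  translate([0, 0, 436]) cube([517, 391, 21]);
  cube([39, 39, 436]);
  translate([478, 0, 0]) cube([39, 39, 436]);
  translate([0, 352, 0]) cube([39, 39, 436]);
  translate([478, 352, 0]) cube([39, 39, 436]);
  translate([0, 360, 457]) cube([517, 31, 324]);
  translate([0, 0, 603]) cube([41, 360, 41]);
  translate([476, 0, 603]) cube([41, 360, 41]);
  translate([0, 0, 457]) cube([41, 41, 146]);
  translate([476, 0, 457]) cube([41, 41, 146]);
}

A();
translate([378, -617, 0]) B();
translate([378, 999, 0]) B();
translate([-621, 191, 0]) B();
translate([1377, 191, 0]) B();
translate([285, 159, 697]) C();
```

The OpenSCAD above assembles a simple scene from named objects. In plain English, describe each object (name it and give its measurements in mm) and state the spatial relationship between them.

A is a rectangular dining table. The top is 1087×709×42 mm with its upper surface at z = 697 mm. It stands on four round legs of 68 mm diameter, each leg's bounding box inset 51 mm from the nearest pair of top edges, running from the floor to the underside of the top.

B is a four-legged stool. The seat is a 331×327×24 mm slab whose top surface is at z = 402 mm; four square legs, each 32×32 mm in cross-section, run from the floor (z = 0) to the underside of the seat, each flush with a corner of the seat. Four stretchers, 32 mm wide and 18 mm tall, connect adjacent legs with their undersides at z = 115 mm, each running between the inner faces of the legs it joins and aligned with the legs' outer faces on the other axis.

C is a chair: 517×391 mm seat, 21 mm thick, top at z = 457 mm, on four 39 mm square corner legs flush with the seat edges. A 31 mm thick backrest slab spans the full seat width, extending 324 mm above the seat top, its back face flush with the seat's +y edge. Two armrests of 41×41 mm section run along each side from the seat's front edge to the front of the backrest, top faces 187 mm above the seat top and outer faces flush with the seat's x-edges; a 41×41 mm post under the front of each armrest stands on the seat at the front corner.

Four stools sit around the table at the −y, +y, −x, +x sides. The chair is on top of the table, centred.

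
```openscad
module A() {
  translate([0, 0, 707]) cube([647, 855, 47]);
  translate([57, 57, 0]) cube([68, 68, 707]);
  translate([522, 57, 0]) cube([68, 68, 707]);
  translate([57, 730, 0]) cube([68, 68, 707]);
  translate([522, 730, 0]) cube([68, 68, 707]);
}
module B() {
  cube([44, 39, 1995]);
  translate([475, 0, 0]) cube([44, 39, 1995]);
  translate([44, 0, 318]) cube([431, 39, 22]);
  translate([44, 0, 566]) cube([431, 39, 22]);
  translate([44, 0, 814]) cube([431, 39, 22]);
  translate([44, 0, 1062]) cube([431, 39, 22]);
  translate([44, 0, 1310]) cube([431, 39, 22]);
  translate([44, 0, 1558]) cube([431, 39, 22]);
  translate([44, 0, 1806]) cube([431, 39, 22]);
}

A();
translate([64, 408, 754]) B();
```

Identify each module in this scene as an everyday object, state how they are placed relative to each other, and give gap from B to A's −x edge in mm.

A is a table. B is a ladder. The ladder is on top of the table, centred. The gap from the ladder to the table's −x edge is 64 mm.

The ladder's min-x is at 64; the table's min-x is 0; gap = 64 mm.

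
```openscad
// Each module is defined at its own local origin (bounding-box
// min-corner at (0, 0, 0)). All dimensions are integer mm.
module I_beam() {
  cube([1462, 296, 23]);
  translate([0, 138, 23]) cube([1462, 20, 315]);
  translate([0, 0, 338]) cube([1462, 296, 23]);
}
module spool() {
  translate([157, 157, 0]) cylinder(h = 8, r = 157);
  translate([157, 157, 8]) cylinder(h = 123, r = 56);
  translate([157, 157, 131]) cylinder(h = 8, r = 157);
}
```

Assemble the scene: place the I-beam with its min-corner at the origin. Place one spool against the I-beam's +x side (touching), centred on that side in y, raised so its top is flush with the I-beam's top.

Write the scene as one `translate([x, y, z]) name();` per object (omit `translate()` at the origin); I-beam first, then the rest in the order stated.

I_beam();
translate([1462, -9, 222]) spool();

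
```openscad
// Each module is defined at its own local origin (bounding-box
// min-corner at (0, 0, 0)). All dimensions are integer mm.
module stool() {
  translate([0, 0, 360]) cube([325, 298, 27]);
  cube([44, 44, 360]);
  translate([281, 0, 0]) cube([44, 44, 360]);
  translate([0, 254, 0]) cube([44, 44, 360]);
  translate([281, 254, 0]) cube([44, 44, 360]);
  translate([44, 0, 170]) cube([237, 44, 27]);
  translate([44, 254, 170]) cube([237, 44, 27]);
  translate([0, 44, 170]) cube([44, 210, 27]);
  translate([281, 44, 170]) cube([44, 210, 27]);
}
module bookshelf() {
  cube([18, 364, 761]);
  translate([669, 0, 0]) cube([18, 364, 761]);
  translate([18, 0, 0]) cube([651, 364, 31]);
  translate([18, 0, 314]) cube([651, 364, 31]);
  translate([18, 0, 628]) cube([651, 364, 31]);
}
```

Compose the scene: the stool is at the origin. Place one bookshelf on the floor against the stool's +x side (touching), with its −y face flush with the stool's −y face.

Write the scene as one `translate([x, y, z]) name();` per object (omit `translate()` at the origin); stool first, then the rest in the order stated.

stool();
translate([325, 0, 0]) bookshelf();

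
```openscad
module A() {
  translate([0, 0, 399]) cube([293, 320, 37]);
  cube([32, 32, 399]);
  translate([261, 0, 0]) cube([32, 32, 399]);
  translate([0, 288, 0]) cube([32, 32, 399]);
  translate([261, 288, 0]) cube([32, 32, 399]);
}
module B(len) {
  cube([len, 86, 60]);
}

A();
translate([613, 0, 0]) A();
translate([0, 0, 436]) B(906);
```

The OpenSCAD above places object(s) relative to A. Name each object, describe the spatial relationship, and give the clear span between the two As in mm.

Second stool starts at x = 613; first ends at x = 293; clear span = 613 − 293 = 320 mm.

A is a stool. B is a beam. A beam spans the tops of two stools. The clear span between the two stools is 320 mm.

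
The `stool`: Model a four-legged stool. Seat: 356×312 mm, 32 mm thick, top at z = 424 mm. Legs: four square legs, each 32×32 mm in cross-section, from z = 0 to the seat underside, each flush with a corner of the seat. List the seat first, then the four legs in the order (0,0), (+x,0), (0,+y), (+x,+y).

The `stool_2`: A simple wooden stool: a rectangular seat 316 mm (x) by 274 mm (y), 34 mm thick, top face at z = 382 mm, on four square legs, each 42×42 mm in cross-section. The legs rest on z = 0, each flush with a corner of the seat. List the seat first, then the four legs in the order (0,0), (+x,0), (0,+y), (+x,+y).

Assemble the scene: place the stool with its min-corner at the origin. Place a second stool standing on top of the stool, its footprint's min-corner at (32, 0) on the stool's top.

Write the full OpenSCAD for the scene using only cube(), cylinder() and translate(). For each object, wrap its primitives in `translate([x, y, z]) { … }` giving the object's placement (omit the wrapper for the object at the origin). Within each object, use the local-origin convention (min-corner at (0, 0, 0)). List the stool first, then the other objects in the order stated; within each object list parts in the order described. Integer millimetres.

translate([0, 0, 392]) cube([356, 312, 32]);
cube([32, 32, 392]);
translate([324, 0, 0]) cube([32, 32, 392]);
translate([0, 280, 0]) cube([32, 32, 392]);
translate([324, 280, 0]) cube([32, 32, 392]);
translate([32, 0, 424]) {
  translate([0, 0, 348]) cube([316, 274, 34]);
  cube([42, 42, 348]);
  translate([274, 0, 0]) cube([42, 42, 348]);
  translate([0, 232, 0]) cube([42, 42, 348]);
  translate([274, 232, 0]) cube([42, 42, 348]);
}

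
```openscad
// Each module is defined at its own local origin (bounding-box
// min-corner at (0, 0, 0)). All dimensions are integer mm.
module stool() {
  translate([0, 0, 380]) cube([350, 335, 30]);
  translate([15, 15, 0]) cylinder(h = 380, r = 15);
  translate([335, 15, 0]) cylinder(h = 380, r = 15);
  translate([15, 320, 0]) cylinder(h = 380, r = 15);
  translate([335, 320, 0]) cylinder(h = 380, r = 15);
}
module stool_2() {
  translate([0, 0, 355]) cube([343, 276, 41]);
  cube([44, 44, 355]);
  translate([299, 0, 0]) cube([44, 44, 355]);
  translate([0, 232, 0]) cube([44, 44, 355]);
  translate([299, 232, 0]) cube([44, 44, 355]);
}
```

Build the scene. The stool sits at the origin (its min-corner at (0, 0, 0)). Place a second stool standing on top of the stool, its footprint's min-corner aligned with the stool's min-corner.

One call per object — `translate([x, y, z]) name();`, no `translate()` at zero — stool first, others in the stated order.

stool();
translate([0, 0, 410]) stool_2();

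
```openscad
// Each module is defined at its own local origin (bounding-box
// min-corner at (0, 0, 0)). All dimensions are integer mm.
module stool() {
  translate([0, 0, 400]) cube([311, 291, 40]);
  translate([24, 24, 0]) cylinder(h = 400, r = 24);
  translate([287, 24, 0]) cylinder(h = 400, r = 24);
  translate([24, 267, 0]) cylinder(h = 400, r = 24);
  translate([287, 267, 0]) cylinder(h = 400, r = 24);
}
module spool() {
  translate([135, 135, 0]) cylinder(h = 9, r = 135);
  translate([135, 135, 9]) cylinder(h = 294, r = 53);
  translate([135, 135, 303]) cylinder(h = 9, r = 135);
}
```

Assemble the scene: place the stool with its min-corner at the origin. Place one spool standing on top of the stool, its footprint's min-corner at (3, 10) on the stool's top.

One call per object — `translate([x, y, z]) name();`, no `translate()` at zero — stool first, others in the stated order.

stool();
translate([3, 10, 440]) spool();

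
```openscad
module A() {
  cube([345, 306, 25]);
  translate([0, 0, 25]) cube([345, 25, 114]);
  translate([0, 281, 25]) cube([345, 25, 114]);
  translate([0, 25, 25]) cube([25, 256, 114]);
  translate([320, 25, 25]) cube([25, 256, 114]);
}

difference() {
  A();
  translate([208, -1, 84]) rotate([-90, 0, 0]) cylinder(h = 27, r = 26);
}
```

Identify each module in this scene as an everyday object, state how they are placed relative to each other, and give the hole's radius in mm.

A is an open box. The open box has a circular hole through its front wall. The hole's radius is 26 mm.

The subtracted cylinder has r = 26 mm.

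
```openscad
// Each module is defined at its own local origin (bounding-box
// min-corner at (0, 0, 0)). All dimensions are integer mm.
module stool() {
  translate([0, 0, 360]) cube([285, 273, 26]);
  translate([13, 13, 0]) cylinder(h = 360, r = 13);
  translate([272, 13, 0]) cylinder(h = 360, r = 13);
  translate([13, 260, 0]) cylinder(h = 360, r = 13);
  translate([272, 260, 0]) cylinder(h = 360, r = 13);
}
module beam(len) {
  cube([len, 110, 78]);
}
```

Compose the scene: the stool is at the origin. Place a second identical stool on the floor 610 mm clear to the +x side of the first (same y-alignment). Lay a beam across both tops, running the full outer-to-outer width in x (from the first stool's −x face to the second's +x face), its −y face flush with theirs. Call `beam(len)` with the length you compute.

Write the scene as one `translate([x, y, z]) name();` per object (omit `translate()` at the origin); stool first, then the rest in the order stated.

stool();
translate([895, 0, 0]) stool();
translate([0, 0, 386]) beam(1180);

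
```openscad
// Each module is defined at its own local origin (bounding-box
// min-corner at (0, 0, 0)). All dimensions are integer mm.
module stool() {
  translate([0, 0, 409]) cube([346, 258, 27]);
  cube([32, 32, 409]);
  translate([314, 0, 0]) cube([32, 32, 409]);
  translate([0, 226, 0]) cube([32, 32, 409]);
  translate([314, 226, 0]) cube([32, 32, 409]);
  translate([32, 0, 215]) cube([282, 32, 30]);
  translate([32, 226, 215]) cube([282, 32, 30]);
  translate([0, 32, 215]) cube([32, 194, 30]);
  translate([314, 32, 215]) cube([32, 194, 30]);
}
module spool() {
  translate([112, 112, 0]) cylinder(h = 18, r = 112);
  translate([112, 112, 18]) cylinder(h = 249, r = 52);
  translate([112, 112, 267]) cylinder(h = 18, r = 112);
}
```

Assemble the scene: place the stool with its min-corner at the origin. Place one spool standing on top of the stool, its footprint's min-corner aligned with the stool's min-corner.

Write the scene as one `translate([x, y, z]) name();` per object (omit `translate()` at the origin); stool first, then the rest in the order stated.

stool();
translate([0, 0, 436]) spool();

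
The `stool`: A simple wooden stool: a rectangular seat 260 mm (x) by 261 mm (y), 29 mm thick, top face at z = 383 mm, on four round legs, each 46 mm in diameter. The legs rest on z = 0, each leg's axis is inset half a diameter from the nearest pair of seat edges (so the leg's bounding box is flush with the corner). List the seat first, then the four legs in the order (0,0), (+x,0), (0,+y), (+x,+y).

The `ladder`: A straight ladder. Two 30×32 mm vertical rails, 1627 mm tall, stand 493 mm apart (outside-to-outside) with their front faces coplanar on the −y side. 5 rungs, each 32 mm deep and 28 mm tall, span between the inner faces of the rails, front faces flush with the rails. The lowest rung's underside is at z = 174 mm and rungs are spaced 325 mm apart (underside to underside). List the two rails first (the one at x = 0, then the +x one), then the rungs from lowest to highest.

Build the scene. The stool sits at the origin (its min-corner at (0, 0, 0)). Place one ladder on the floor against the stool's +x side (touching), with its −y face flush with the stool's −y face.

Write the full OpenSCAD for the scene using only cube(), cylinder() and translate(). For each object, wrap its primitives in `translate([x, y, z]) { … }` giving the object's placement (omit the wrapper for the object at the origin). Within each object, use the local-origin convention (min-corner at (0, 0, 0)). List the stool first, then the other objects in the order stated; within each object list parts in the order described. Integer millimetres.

translate([0, 0, 354]) cube([260, 261, 29]);
translate([23, 23, 0]) cylinder(h = 354, r = 23);
translate([237, 23, 0]) cylinder(h = 354, r = 23);
translate([23, 238, 0]) cylinder(h = 354, r = 23);
translate([237, 238, 0]) cylinder(h = 354, r = 23);
translate([260, 0, 0]) {
  cube([30, 32, 1627]);
  translate([463, 0, 0]) cube([30, 32, 1627]);
  translate([30, 0, 174]) cube([433, 32, 28]);
  translate([30, 0, 499]) cube([433, 32, 28]);
  translate([30, 0, 824]) cube([433, 32, 28]);
  translate([30, 0, 1149]) cube([433, 32, 28]);
  translate([30, 0, 1474]) cube([433, 32, 28]);
}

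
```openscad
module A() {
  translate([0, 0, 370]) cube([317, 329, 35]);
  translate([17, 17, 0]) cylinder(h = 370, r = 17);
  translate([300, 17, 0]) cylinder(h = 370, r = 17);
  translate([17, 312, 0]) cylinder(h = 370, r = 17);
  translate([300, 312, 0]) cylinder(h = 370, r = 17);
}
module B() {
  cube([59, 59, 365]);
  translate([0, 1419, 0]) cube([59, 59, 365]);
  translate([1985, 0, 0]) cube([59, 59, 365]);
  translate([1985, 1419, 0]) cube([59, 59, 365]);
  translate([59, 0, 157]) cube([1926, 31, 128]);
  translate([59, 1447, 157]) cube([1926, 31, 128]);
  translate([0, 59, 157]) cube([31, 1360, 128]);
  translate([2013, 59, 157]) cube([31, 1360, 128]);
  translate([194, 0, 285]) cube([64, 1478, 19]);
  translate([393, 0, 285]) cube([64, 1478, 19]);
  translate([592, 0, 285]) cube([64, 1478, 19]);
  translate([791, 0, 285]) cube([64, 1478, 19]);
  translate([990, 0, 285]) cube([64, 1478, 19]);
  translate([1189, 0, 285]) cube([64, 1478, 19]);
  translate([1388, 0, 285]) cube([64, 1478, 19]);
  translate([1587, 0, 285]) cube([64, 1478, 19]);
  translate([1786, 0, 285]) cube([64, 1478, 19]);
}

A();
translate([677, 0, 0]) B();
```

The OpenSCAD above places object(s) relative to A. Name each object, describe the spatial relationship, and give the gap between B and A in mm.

The bed frame's nearest face is 360 mm from the stool's +x face.

A is a stool. B is a bed frame. The bed frame is on the floor beside the stool on its +x side. The gap between the bed frame and the stool is 360 mm.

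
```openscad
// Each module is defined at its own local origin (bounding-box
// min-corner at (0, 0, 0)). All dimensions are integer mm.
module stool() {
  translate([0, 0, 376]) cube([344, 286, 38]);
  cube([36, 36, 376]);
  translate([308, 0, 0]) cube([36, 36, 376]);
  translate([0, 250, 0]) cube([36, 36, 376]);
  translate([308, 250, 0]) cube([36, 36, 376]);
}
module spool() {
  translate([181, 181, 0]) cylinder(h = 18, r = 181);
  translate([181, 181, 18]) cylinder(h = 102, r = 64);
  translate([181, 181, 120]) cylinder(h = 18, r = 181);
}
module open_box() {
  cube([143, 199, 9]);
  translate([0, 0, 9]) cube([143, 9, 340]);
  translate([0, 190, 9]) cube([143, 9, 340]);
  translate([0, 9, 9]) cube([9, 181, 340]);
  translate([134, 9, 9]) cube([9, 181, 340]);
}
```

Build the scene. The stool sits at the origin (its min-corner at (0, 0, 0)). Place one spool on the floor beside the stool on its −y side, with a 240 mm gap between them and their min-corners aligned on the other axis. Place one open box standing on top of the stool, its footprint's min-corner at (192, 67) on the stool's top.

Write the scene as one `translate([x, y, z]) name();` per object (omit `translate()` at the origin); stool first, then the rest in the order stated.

stool();
translate([0, -602, 0]) spool();
translate([192, 67, 414]) open_box();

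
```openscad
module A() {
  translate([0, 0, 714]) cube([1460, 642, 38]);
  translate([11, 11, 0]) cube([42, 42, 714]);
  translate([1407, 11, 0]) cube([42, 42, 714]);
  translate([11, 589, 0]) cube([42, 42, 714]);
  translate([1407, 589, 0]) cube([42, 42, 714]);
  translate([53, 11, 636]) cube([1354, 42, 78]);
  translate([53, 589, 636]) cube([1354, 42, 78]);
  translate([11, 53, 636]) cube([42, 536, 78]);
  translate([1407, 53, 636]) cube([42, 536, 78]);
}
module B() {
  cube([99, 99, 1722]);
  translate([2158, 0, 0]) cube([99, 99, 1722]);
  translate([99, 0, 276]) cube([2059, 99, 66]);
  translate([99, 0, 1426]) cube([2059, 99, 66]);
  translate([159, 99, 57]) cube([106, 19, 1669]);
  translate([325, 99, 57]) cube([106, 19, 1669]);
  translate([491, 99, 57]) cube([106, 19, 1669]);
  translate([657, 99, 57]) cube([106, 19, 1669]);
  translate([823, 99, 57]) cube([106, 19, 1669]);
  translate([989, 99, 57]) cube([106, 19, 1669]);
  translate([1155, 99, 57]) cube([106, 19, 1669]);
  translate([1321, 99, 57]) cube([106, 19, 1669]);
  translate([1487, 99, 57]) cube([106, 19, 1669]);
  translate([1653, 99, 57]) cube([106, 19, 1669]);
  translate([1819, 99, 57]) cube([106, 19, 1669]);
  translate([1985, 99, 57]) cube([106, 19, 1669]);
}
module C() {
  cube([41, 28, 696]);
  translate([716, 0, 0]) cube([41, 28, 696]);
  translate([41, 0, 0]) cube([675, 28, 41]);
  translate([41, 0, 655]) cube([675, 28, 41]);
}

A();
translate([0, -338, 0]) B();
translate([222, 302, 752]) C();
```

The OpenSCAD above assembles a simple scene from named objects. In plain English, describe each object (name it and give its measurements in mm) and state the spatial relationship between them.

A is a rectangular dining table. The top is 1460×642×38 mm with its upper surface at z = 752 mm. It stands on four 42×42 mm square legs, each inset 11 mm from the nearest pair of top edges, running from the floor to the underside of the top. Four apron rails, 42 mm thick and 78 mm tall, run between adjacent legs with their top edges flush with the underside of the top and their outer faces flush with the legs' outer faces.

B is a fence section. Two 99×99 mm posts, 1722 mm tall, stand on the floor with a clear span of 2059 mm between their inner faces. Two horizontal rails of 99×66 mm section span the gap between the posts with their undersides at z = 276 mm and z = 1426 mm, flush with the posts' −y face. 12 pickets, each 106 mm wide, 19 mm thick and 1669 mm tall, are fixed to the +y face of the rails with their bottoms at z = 57 mm, evenly spaced across the span with equal gaps (rounded down to the nearest mm) at the −x end and between each pair — any rounding remainder accumulates at the +x end.

C is a rectangular picture frame lying in the x–z plane (depth along y). The opening is 675 mm wide (x) by 614 mm tall (z), surrounded by a border 41 mm wide on all four sides. The frame is 28 mm deep and is made of two full-height vertical stiles with two horizontal rails fitted between them.

The fence section is on the floor beside the table on its −y side. The picture frame is on top of the table.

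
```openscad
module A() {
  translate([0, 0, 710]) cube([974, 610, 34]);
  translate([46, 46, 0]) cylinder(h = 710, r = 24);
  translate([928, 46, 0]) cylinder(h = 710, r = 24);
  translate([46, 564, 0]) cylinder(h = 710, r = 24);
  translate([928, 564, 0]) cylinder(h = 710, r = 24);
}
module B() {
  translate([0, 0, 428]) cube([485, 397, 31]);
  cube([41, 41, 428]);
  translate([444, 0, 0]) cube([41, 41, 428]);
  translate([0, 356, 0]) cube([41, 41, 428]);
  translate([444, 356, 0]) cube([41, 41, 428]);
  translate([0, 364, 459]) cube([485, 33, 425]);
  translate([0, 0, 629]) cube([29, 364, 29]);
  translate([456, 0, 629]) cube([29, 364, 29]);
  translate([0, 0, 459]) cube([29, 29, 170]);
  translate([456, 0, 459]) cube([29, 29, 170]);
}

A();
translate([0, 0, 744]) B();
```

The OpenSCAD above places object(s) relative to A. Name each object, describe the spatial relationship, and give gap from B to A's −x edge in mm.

The chair's min-x is at 0; the table's min-x is 0; gap = 0 mm.

A is a table. B is a chair. The chair is on top of the table. The gap from the chair to the table's −x edge is 0 mm.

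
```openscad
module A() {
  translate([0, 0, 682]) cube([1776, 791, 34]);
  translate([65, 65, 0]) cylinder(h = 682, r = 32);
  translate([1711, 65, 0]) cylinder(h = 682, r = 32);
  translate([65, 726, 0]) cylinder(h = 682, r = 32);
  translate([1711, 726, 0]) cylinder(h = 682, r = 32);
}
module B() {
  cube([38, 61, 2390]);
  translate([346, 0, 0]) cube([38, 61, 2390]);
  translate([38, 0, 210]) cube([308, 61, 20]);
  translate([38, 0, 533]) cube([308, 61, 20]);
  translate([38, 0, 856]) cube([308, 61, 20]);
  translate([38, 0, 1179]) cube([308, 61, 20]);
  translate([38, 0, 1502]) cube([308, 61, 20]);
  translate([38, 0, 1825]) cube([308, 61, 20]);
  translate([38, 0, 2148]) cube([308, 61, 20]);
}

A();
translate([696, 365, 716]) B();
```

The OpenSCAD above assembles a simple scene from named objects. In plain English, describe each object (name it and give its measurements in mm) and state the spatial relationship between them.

A is a table: top 1776 mm (x) × 791 mm (y), 34 mm thick, upper face at z = 716 mm, on four round legs of 64 mm diameter, each leg's bounding box inset 33 mm from the nearest pair of top edges, running from z = 0 to the bottom of the top.

B is a wooden ladder with two side rails of 38×61 mm section and 2390 mm height, set 384 mm apart overall. Between them run 7 rectangular rungs (61 mm deep, 20 mm thick), front faces flush with the rails' −y face. The bottom of the first rung is 210 mm above the floor and each subsequent rung is 323 mm higher than the one below.

The ladder is on top of the table, centred.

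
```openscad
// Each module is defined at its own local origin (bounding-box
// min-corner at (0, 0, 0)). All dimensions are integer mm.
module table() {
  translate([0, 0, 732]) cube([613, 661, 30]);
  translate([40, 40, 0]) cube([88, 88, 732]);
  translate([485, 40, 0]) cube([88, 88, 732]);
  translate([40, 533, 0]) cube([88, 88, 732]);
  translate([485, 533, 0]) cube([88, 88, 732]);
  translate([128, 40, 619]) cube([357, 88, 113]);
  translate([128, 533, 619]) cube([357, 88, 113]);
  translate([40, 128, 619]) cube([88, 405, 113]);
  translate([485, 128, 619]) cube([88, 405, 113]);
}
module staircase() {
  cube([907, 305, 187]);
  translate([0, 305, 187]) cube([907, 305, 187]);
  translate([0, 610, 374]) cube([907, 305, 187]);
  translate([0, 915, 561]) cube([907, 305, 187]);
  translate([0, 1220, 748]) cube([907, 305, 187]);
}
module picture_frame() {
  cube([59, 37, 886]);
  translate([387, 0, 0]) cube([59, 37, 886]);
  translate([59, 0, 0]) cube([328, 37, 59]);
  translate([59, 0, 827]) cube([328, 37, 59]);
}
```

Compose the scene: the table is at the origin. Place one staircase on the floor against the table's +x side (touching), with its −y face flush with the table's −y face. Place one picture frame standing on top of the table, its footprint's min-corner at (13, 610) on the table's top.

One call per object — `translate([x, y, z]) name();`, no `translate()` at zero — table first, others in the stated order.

table();
translate([613, 0, 0]) staircase();
translate([13, 610, 762]) picture_frame();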